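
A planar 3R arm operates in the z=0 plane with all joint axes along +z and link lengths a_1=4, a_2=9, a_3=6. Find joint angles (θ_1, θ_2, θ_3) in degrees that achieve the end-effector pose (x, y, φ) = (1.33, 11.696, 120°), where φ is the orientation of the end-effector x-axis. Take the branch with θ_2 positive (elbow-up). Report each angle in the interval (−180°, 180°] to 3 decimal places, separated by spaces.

-37.344 120.003 37.341

wrist centre = target − a_3·(cos φ, sin φ) = (4.3300, 6.4998)
cos θ_2 = (60.9969−4²−9²)/(2·4·9) = -0.5000; θ_2 = 120.0028° (elbow-up)
β = atan2(6.4998,4.3300) = 56.3297°; ψ = atan2(7.7940,-0.5004) = 93.6734°
θ_1 = β − ψ = -37.3438°
θ_3 = φ − θ_1 − θ_2 = 37.3409° (wrapped to (-180°,180°])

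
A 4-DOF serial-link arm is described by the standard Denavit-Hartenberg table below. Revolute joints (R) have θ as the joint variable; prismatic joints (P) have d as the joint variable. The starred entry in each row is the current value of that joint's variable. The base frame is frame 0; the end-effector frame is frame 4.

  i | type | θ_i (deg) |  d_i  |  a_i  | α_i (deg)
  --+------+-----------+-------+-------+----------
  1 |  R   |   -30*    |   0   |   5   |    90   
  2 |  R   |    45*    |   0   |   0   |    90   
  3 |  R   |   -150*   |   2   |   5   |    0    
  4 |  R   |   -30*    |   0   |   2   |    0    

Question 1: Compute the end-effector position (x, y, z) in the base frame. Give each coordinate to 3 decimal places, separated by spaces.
2.928 1.196 -5.890

after link 1: o_1 = (4.3301, -2.5000, 0.0000)
after link 2: o_2 = (4.3301, -2.5000, 0.0000)
after link 3: o_3 = (4.1532, 0.4889, -4.4761)
after link 4: o_4 = (2.9285, 1.1960, -5.8903)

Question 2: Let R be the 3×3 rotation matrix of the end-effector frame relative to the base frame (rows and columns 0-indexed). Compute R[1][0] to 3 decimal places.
0.354

End-effector x-axis (col 0 of R) = (-0.6124,0.3536,-0.7071)
R[1][0] = 0.3536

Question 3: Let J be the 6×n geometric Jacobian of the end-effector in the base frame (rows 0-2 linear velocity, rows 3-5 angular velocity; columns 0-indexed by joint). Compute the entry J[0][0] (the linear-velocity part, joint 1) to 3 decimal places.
-1.196

axis z_0 = ẑ; lever o_n−o_0 = (2.9285,1.1960,-5.8903)
cross product → J_v[:, 0] = (-1.1960,2.9285,0.0000)
J_ω[:, 0] = z_0
entry J[0][0] = -1.1960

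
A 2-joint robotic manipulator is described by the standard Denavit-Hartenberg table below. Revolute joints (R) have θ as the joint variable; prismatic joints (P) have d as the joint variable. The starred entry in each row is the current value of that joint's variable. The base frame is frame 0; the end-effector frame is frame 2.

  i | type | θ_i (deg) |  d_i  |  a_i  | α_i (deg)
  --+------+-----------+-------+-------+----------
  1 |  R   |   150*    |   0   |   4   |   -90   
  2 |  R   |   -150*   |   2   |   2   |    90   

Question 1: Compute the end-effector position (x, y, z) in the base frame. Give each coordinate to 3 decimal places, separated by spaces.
-2.964 -0.598 1.000

after link 1: o_1 = (-3.4641, 2.0000, 0.0000)
after link 2: o_2 = (-2.9641, -0.5981, 1.0000)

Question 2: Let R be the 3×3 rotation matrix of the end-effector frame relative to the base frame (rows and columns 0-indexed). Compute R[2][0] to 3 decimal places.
End-effector x-axis (col 0 of R) = (0.7500,-0.4330,0.5000)
R[2][0] = 0.5000

0.500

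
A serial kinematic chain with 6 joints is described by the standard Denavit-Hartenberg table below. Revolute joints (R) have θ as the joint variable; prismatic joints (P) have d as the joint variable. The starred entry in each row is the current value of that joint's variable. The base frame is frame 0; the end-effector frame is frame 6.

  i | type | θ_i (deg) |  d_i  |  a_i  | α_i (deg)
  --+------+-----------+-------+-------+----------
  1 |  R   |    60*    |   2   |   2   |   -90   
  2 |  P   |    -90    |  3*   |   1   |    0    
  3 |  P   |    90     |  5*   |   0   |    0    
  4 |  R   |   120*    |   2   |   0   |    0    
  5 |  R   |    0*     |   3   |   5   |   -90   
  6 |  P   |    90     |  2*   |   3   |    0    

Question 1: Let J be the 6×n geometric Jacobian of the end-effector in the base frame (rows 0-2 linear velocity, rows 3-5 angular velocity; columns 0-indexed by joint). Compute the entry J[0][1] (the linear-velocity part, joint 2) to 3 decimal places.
prismatic axis z_1 = (-0.8660,0.5000,0.0000)
J_v[:, 1] = z_1; J_ω[:, 1] = (0,0,0)
entry J[0][1] = -0.8660

-0.866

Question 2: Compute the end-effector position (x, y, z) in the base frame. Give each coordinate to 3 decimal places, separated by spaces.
-9.776 3.067 -0.330

after link 1: o_1 = (1.0000, 1.7321, 2.0000)
after link 2: o_2 = (-1.5981, 3.2321, 3.0000)
after link 3: o_3 = (-5.9282, 5.7321, 3.0000)
after link 4: o_4 = (-7.6603, 6.7321, 3.0000)
after link 5: o_5 = (-11.5083, 6.0670, -1.3301)
after link 6: o_6 = (-9.7763, 3.0670, -0.3301)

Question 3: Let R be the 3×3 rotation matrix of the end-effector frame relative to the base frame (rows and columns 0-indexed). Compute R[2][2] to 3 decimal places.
End-effector z-axis (col 2 of R) = (-0.4330,-0.7500,0.5000)
R[2][2] = 0.5000

0.500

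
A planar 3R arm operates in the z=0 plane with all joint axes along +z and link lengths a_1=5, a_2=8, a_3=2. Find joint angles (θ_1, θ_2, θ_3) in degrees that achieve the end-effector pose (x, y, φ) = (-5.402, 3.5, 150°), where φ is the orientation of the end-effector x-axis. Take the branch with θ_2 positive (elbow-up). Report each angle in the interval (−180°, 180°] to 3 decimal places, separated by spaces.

wrist centre = target − a_3·(cos φ, sin φ) = (-3.6699, 2.5000)
cos θ_2 = (19.7185−5²−8²)/(2·5·8) = -0.8660; θ_2 = 149.9992° (elbow-up)
β = atan2(2.5000,-3.6699) = 145.7370°; ψ = atan2(4.0001,-1.9281) = 115.7352°
θ_1 = β − ψ = 30.0017°
θ_3 = φ − θ_1 − θ_2 = -30.0009° (wrapped to (-180°,180°])

30.002 149.999 -30.001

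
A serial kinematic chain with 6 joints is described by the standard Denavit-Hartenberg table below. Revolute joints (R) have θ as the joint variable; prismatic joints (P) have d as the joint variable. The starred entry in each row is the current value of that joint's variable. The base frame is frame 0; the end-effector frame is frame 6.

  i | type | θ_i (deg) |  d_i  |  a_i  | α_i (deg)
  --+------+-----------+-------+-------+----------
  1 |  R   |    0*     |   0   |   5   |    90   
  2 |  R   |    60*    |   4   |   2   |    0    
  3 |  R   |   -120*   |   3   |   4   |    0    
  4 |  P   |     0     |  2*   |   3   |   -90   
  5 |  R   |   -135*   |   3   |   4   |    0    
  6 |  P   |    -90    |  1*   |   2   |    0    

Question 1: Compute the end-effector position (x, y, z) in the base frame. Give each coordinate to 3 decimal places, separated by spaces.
after link 1: o_1 = (5.0000, 0.0000, 0.0000)
after link 2: o_2 = (6.0000, -4.0000, 1.7321)
after link 3: o_3 = (8.0000, -7.0000, -1.7321)
after link 4: o_4 = (9.5000, -9.0000, -4.3301)
after link 5: o_5 = (10.6839, -11.8284, -0.3806)
after link 6: o_6 = (10.8428, -10.4142, 1.3441)

10.843 -10.414 1.344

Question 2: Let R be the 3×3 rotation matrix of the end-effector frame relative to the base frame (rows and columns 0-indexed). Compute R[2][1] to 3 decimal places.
0.612

End-effector y-axis (col 1 of R) = (-0.3536,-0.7071,0.6124)
R[2][1] = 0.6124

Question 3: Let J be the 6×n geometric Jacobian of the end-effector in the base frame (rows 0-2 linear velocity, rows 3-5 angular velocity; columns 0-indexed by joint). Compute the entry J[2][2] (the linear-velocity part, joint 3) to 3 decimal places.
4.843

axis z_2 = (0.0000,-1.0000,0.0000); lever o_n−o_2 = (4.8428,-6.4142,-0.3879)
cross product → J_v[:, 2] = (0.3879,0.0000,4.8428)
J_ω[:, 2] = z_2
entry J[2][2] = 4.8428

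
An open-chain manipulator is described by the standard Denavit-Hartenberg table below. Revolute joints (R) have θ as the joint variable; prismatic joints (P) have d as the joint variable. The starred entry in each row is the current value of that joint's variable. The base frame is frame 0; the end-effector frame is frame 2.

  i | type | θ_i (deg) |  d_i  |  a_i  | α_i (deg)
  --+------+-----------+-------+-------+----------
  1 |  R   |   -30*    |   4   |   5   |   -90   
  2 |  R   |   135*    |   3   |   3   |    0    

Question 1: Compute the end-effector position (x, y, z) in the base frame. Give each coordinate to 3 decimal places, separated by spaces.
after link 1: o_1 = (4.3301, -2.5000, 4.0000)
after link 2: o_2 = (3.9930, 1.1587, 1.8787)

3.993 1.159 1.879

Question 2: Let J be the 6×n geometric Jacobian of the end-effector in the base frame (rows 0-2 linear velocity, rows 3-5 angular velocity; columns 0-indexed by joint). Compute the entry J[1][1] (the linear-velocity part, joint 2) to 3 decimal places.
1.061

axis z_1 = (0.5000,0.8660,0.0000); lever o_n−o_1 = (-0.3371,3.6587,-2.1213)
cross product → J_v[:, 1] = (-1.8371,1.0607,2.1213)
J_ω[:, 1] = z_1
entry J[1][1] = 1.0607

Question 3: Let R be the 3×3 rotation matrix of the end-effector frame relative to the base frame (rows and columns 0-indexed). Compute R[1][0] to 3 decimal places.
End-effector x-axis (col 0 of R) = (-0.6124,0.3536,-0.7071)
R[1][0] = 0.3536

0.354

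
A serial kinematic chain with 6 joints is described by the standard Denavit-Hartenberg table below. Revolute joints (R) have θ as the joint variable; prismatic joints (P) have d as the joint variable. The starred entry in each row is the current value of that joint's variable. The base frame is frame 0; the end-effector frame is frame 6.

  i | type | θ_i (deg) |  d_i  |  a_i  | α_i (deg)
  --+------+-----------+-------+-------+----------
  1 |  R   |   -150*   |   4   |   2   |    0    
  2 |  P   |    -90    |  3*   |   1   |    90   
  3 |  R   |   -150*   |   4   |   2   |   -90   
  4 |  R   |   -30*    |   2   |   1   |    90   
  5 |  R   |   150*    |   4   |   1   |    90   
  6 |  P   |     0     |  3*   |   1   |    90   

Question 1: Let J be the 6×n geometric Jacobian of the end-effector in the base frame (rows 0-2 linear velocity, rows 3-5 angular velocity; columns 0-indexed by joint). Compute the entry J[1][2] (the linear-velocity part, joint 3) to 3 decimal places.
axis z_2 = (0.8660,0.5000,0.0000); lever o_n−o_2 = (5.6851,5.8493,-5.1806)
cross product → J_v[:, 2] = (-2.5903,4.4865,2.2231)
J_ω[:, 2] = z_2
entry J[1][2] = 4.4865

4.487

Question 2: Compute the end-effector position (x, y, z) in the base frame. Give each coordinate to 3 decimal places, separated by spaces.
3.453 5.715 1.819

after link 1: o_1 = (-1.7321, -1.0000, 4.0000)
after link 2: o_2 = (-2.2321, -0.1340, 7.0000)
after link 3: o_3 = (2.0981, 0.3660, 6.0000)
after link 4: o_4 = (2.4061, 0.8325, 3.8349)
after link 5: o_5 = (3.7153, 4.6271, 4.7769)
after link 6: o_6 = (3.4530, 5.7153, 1.8194)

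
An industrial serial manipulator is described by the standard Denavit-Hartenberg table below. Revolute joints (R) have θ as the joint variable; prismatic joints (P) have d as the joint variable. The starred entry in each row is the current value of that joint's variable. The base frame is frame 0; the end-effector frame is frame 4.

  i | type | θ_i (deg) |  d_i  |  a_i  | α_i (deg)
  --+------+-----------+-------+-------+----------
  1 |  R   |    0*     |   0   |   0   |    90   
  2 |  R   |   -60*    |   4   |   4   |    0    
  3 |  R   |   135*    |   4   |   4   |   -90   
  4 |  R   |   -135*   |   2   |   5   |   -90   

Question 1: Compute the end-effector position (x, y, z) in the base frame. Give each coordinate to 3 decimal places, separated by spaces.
after link 1: o_1 = (0.0000, 0.0000, 0.0000)
after link 2: o_2 = (2.0000, -4.0000, -3.4641)
after link 3: o_3 = (3.0353, -8.0000, 0.3996)
after link 4: o_4 = (0.1884, -11.5355, -2.4978)

0.188 -11.536 -2.498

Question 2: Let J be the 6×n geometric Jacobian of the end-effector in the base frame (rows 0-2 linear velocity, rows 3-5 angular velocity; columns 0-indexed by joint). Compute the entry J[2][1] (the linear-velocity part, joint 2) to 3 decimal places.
axis z_1 = (0.0000,-1.0000,0.0000); lever o_n−o_1 = (0.1884,-11.5355,-2.4978)
cross product → J_v[:, 1] = (2.4978,0.0000,0.1884)
J_ω[:, 1] = z_1
entry J[2][1] = 0.1884

0.188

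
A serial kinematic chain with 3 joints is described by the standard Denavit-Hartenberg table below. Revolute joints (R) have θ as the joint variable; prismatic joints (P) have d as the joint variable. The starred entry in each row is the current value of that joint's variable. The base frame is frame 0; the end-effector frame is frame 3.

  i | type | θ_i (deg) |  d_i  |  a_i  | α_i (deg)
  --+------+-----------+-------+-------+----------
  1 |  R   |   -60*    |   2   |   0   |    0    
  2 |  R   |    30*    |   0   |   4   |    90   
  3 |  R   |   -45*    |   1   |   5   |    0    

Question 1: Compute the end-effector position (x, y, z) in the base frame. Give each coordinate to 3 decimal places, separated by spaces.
after link 1: o_1 = (0.0000, 0.0000, 2.0000)
after link 2: o_2 = (3.4641, -2.0000, 2.0000)
after link 3: o_3 = (6.0260, -4.6338, -1.5355)

6.026 -4.634 -1.536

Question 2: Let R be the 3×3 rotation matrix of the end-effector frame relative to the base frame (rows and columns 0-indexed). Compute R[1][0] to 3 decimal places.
End-effector x-axis (col 0 of R) = (0.6124,-0.3536,-0.7071)
R[1][0] = -0.3536

-0.354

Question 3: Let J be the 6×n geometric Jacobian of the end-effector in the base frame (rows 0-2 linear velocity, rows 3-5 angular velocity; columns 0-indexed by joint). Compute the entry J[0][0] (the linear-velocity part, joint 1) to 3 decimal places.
4.634

axis z_0 = ẑ; lever o_n−o_0 = (6.0260,-4.6338,-1.5355)
cross product → J_v[:, 0] = (4.6338,6.0260,-0.0000)
J_ω[:, 0] = z_0
entry J[0][0] = 4.6338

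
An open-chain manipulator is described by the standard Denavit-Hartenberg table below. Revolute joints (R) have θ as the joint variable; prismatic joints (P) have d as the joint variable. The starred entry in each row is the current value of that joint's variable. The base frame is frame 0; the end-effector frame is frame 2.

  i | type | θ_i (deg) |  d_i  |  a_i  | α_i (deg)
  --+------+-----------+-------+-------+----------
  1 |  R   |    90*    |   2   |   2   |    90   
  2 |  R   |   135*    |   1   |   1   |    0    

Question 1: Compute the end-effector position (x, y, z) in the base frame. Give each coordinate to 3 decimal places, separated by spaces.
1.000 1.293 2.707

after link 1: o_1 = (0.0000, 2.0000, 2.0000)
after link 2: o_2 = (1.0000, 1.2929, 2.7071)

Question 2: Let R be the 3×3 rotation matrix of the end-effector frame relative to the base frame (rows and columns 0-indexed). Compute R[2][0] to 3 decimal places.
End-effector x-axis (col 0 of R) = (-0.0000,-0.7071,0.7071)
R[2][0] = 0.7071

0.707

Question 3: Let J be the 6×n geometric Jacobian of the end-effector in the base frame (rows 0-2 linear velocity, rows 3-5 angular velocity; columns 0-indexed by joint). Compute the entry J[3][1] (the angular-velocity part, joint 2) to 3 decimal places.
axis z_1 = (1.0000,-0.0000,0.0000); lever o_n−o_1 = (1.0000,-0.7071,0.7071)
cross product → J_v[:, 1] = (0.0000,-0.7071,-0.7071)
J_ω[:, 1] = z_1
entry J[3][1] = 1.0000

1.000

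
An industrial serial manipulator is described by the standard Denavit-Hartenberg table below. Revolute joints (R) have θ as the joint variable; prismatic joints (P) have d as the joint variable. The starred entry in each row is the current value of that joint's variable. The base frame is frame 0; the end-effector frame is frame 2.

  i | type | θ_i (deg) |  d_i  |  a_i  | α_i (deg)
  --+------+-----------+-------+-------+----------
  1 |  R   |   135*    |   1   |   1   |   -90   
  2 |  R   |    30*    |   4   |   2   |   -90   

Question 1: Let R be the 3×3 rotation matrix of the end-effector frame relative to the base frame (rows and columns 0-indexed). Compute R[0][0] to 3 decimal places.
-0.612

End-effector x-axis (col 0 of R) = (-0.6124,0.6124,-0.5000)
R[0][0] = -0.6124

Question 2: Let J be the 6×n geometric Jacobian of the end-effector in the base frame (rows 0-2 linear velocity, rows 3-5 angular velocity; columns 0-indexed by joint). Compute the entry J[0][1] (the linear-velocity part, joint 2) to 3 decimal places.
0.707

axis z_1 = (-0.7071,-0.7071,0.0000); lever o_n−o_1 = (-4.0532,-1.6037,-1.0000)
cross product → J_v[:, 1] = (0.7071,-0.7071,-1.7321)
J_ω[:, 1] = z_1
entry J[0][1] = 0.7071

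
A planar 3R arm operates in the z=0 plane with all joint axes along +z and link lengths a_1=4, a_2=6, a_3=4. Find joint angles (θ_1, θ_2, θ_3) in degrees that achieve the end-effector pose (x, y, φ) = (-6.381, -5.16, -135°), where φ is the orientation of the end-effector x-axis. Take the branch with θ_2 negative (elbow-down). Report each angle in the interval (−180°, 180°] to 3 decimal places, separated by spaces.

-53.446 -135.003 53.449

wrist centre = target − a_3·(cos φ, sin φ) = (-3.5526, -2.3316)
cos θ_2 = (18.0570−4²−6²)/(2·4·6) = -0.7071; θ_2 = -135.0032° (elbow-down)
β = atan2(-2.3316,-3.5526) = -146.7229°; ψ = atan2(-4.2424,-0.2429) = -93.2766°
θ_1 = β − ψ = -53.4463°
θ_3 = φ − θ_1 − θ_2 = 53.4495° (wrapped to (-180°,180°])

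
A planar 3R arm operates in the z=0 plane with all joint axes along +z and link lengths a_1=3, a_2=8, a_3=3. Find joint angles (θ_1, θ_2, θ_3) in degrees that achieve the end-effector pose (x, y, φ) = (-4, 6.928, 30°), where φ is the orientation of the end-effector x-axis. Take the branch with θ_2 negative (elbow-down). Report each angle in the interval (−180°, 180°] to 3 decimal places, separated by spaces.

-149.997 -90.003 -90.001

wrist centre = target − a_3·(cos φ, sin φ) = (-6.5981, 5.4280)
cos θ_2 = (72.9978−3²−8²)/(2·3·8) = -0.0000; θ_2 = -90.0026° (elbow-down)
β = atan2(5.4280,-6.5981) = 140.5571°; ψ = atan2(-8.0000,2.9996) = -69.4463°
θ_1 = β − ψ = 210.0034°
θ_3 = φ − θ_1 − θ_2 = -90.0007° (wrapped to (-180°,180°])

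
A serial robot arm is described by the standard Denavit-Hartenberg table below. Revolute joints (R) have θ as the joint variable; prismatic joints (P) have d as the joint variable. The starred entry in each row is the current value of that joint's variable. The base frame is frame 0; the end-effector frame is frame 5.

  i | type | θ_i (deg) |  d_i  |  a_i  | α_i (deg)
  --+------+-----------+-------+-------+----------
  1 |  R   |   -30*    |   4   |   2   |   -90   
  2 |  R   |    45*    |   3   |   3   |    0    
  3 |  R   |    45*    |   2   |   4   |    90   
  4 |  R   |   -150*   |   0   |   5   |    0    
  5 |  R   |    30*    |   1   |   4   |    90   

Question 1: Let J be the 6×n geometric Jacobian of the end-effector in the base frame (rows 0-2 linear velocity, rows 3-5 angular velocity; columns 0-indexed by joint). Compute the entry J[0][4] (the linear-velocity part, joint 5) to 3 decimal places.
-1.000

axis z_4 = (0.8660,-0.5000,0.0000); lever o_n−o_4 = (-0.8660,-3.5000,2.0000)
cross product → J_v[:, 4] = (-1.0000,-1.7321,-3.4641)
J_ω[:, 4] = z_4
entry J[0][4] = -1.0000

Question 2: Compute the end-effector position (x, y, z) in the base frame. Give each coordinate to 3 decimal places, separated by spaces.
3.953 -3.396 4.209

after link 1: o_1 = (1.7321, -1.0000, 4.0000)
after link 2: o_2 = (5.0692, 0.5374, 1.8787)
after link 3: o_3 = (6.0692, 2.2695, -2.1213)
after link 4: o_4 = (4.8192, 0.1044, 2.2088)
after link 5: o_5 = (3.9531, -3.3956, 4.2088)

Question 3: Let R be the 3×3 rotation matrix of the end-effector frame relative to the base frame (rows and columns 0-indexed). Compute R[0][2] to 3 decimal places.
End-effector z-axis (col 2 of R) = (0.2500,0.4330,0.8660)
R[0][2] = 0.2500

0.250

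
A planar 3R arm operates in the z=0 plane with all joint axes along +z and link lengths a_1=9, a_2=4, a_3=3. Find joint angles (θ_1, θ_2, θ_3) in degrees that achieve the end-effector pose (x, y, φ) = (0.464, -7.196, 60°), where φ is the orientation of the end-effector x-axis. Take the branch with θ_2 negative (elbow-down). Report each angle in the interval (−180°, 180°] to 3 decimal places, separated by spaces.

-72.075 -90.002 -137.922

wrist centre = target − a_3·(cos φ, sin φ) = (-1.0360, -9.7941)
cos θ_2 = (96.9972−9²−4²)/(2·9·4) = -0.0000; θ_2 = -90.0022° (elbow-down)
β = atan2(-9.7941,-1.0360) = -96.0382°; ψ = atan2(-4.0000,8.9998) = -23.9629°
θ_1 = β − ψ = -72.0753°
θ_3 = φ − θ_1 − θ_2 = -137.9225° (wrapped to (-180°,180°])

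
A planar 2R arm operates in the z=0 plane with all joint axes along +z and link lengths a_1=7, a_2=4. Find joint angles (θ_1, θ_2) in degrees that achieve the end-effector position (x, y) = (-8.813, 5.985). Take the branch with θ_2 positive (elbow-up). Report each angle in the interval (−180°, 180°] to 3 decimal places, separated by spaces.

134.993 30.017

cos θ_2 = (113.4892−7²−4²)/(2·7·4) = 0.8659; θ_2 = 30.0168° (elbow-up)
β = atan2(5.9850,-8.8130) = 145.8192°; ψ = atan2(2.0010,10.4635) = 10.8264°
θ_1 = β − ψ = 134.9928°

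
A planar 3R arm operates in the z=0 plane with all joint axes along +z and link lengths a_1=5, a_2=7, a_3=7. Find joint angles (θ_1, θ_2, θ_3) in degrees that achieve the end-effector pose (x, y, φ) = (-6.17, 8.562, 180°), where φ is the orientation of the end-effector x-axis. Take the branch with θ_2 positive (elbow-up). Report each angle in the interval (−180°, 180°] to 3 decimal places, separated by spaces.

wrist centre = target − a_3·(cos φ, sin φ) = (0.8300, 8.5620)
cos θ_2 = (73.9967−5²−7²)/(2·5·7) = -0.0000; θ_2 = 90.0027° (elbow-up)
β = atan2(8.5620,0.8300) = 84.4630°; ψ = atan2(7.0000,4.9997) = 54.4641°
θ_1 = β − ψ = 29.9990°
θ_3 = φ − θ_1 − θ_2 = 59.9984° (wrapped to (-180°,180°])

29.999 90.003 59.998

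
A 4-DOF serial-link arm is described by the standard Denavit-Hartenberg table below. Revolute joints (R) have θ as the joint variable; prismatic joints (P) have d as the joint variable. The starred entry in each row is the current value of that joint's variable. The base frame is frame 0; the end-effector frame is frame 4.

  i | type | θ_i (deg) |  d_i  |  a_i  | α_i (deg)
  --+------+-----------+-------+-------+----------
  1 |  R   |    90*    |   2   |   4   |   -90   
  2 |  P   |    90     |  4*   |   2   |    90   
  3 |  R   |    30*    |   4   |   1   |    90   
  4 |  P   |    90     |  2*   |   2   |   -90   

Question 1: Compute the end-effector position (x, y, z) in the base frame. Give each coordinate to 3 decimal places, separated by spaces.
-2.768 10.000 -1.866

after link 1: o_1 = (0.0000, 4.0000, 2.0000)
after link 2: o_2 = (-4.0000, 4.0000, 0.0000)
after link 3: o_3 = (-4.5000, 8.0000, -0.8660)
after link 4: o_4 = (-2.7679, 10.0000, -1.8660)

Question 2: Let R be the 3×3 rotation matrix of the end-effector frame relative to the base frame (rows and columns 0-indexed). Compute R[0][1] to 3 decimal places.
End-effector y-axis (col 1 of R) = (-0.8660,-0.0000,0.5000)
R[0][1] = -0.8660

-0.866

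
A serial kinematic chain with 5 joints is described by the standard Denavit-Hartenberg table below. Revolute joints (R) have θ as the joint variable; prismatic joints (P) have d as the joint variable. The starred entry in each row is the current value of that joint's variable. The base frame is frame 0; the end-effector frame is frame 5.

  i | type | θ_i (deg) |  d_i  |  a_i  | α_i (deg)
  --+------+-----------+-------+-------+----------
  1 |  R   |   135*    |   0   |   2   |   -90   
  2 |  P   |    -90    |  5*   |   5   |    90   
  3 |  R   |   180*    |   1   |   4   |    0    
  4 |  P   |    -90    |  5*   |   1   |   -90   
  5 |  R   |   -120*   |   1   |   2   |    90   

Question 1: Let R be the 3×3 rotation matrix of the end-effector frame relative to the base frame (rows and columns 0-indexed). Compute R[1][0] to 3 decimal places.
End-effector x-axis (col 0 of R) = (0.9659,-0.2588,0.0000)
R[1][0] = -0.2588

-0.259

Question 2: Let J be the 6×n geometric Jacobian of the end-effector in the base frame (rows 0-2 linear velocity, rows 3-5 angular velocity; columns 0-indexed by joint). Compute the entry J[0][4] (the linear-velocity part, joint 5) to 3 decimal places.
axis z_4 = (-0.0000,-0.0000,-1.0000); lever o_n−o_4 = (1.9319,-0.5176,-1.0000)
cross product → J_v[:, 4] = (-0.5176,-1.9319,0.0000)
J_ω[:, 4] = z_4
entry J[0][4] = -0.5176

-0.518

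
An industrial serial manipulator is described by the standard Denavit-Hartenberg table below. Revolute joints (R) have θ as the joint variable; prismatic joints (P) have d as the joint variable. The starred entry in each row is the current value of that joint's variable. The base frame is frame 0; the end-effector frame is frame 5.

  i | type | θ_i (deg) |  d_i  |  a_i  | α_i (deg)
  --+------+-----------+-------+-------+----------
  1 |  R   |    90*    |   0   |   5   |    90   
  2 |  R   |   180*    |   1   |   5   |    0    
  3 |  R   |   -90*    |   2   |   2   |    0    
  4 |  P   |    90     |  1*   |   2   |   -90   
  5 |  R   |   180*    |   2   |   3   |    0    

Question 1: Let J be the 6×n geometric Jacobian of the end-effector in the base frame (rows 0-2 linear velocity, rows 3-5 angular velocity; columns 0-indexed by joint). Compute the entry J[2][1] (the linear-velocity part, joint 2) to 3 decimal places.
-4.000

axis z_1 = (1.0000,-0.0000,0.0000); lever o_n−o_1 = (4.0000,-4.0000,0.0000)
cross product → J_v[:, 1] = (0.0000,-0.0000,-4.0000)
J_ω[:, 1] = z_1
entry J[2][1] = -4.0000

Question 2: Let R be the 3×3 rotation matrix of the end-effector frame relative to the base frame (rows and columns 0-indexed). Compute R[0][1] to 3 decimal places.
1.000

End-effector y-axis (col 1 of R) = (1.0000,0.0000,0.0000)
R[0][1] = 1.0000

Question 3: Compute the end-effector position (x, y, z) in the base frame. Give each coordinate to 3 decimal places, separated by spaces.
after link 1: o_1 = (0.0000, 5.0000, 0.0000)
after link 2: o_2 = (1.0000, -0.0000, 0.0000)
after link 3: o_3 = (3.0000, -0.0000, 2.0000)
after link 4: o_4 = (4.0000, -2.0000, 2.0000)
after link 5: o_5 = (4.0000, 1.0000, 0.0000)

4.000 1.000 0.000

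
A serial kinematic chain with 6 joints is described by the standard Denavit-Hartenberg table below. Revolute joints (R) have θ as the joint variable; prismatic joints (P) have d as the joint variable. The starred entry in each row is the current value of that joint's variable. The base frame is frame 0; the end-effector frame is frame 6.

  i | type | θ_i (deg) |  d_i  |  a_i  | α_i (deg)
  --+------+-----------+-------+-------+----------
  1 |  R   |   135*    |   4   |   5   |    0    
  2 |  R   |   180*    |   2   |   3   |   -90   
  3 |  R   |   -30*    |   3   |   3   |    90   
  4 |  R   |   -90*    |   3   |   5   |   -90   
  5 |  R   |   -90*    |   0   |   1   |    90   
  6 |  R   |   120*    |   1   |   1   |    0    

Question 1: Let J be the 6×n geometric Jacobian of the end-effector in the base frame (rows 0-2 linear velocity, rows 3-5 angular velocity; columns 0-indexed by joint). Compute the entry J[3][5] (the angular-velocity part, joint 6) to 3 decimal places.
axis z_5 = (0.7071,0.7071,0.0000); lever o_n−o_5 = (1.4142,-0.0000,0.0000)
cross product → J_v[:, 5] = (0.0000,0.0000,-1.0000)
J_ω[:, 5] = z_5
entry J[3][5] = 0.7071

0.707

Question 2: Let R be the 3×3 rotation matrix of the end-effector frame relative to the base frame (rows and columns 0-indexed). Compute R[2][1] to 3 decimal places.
End-effector y-axis (col 1 of R) = (0.0000,-0.0000,-1.0000)
R[2][1] = -1.0000

-1.000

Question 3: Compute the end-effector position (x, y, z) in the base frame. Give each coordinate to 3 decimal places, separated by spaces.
-0.991 -0.423 10.964

after link 1: o_1 = (-3.5355, 3.5355, 4.0000)
after link 2: o_2 = (-1.4142, 1.4142, 6.0000)
after link 3: o_3 = (2.5442, 1.6984, 7.5000)
after link 4: o_4 = (-2.0520, -0.7765, 10.0981)
after link 5: o_5 = (-2.4055, -0.4229, 10.9641)
after link 6: o_6 = (-0.9913, -0.4229, 10.9641)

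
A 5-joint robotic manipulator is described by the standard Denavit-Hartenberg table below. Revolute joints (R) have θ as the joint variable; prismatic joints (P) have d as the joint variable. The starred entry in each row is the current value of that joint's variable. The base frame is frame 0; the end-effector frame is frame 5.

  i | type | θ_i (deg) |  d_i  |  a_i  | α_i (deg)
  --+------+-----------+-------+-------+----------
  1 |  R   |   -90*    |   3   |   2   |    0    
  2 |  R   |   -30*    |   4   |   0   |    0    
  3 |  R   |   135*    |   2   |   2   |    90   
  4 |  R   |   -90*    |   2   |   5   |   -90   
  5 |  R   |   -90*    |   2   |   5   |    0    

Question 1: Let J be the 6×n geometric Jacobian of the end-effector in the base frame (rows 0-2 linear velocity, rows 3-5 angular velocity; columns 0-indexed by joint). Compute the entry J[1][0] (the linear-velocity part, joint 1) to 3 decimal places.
5.675

axis z_0 = ẑ; lever o_n−o_0 = (5.6754,-7.7262,4.0000)
cross product → J_v[:, 0] = (7.7262,5.6754,-0.0000)
J_ω[:, 0] = z_0
entry J[1][0] = 5.6754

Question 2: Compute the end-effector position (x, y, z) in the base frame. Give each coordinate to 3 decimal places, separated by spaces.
after link 1: o_1 = (0.0000, -2.0000, 3.0000)
after link 2: o_2 = (0.0000, -2.0000, 7.0000)
after link 3: o_3 = (1.9319, -1.4824, 9.0000)
after link 4: o_4 = (2.4495, -3.4142, 4.0000)
after link 5: o_5 = (5.6754, -7.7262, 4.0000)

5.675 -7.726 4.000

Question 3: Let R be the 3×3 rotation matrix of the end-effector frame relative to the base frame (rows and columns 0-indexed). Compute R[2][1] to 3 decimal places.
End-effector y-axis (col 1 of R) = (0.0000,0.0000,-1.0000)
R[2][1] = -1.0000

-1.000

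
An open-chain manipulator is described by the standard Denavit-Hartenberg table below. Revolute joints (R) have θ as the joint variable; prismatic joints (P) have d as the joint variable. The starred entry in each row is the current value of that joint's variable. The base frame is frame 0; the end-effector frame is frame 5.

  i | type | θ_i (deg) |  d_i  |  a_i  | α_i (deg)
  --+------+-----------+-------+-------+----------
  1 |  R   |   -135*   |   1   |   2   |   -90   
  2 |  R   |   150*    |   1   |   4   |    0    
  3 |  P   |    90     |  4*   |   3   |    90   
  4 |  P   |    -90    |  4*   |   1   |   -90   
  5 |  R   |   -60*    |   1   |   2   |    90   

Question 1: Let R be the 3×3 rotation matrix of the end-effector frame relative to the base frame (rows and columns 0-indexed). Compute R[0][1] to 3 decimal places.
0.354

End-effector y-axis (col 1 of R) = (0.3536,0.3536,0.8660)
R[0][1] = 0.3536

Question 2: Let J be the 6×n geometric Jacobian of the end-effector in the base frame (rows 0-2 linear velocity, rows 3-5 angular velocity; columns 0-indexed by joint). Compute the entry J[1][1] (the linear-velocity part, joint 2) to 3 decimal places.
0.991

axis z_1 = (0.7071,-0.7071,0.0000); lever o_n−o_1 = (9.4952,5.2525,-1.4019)
cross product → J_v[:, 1] = (0.9913,0.9913,10.4282)
J_ω[:, 1] = z_1
entry J[1][1] = 0.9913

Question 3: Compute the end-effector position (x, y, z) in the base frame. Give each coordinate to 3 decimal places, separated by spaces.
after link 1: o_1 = (-1.4142, -1.4142, 1.0000)
after link 2: o_2 = (1.7424, 0.3282, -1.0000)
after link 3: o_3 = (5.6315, -1.4396, 1.5981)
after link 4: o_4 = (7.3739, 1.7170, -0.4019)
after link 5: o_5 = (8.0810, 3.8383, -0.4019)

8.081 3.838 -0.402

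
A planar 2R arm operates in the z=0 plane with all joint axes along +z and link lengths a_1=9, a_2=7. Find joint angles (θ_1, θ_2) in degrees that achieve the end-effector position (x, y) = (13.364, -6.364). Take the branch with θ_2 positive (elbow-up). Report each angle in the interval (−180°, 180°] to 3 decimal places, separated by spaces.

cos θ_2 = (219.0970−9²−7²)/(2·9·7) = 0.7071; θ_2 = 44.9990° (elbow-up)
β = atan2(-6.3640,13.3640) = -25.4640°; ψ = atan2(4.9497,13.9498) = 19.5356°
θ_1 = β − ψ = -44.9996°

-45.000 44.999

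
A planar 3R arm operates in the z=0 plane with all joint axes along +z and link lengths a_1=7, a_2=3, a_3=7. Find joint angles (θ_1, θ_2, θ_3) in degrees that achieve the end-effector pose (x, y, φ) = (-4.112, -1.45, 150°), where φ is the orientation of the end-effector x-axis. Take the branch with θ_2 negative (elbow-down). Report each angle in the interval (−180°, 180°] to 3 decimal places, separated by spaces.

-44.995 -134.992 -30.013

wrist centre = target − a_3·(cos φ, sin φ) = (1.9502, -4.9500)
cos θ_2 = (28.3057−7²−3²)/(2·7·3) = -0.7070; θ_2 = -134.9919° (elbow-down)
β = atan2(-4.9500,1.9502) = -68.4968°; ψ = atan2(-2.1216,4.8790) = -23.5018°
θ_1 = β − ψ = -44.9950°
θ_3 = φ − θ_1 − θ_2 = -30.0130° (wrapped to (-180°,180°])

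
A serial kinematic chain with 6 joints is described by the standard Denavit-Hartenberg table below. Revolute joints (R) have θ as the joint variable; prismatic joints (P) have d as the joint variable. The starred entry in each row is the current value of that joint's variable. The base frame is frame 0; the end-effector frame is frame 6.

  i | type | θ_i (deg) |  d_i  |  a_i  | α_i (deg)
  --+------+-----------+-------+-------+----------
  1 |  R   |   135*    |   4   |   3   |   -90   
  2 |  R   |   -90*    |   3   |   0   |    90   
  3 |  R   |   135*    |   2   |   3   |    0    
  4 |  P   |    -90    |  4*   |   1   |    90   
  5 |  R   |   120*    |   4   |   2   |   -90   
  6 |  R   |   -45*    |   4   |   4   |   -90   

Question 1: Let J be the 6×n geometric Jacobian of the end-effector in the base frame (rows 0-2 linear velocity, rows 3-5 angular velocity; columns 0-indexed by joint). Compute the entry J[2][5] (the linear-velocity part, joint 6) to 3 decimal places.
-3.000

axis z_5 = (0.0795,0.7866,-0.6124); lever o_n−o_5 = (4.1712,3.5355,-1.4495)
cross product → J_v[:, 5] = (1.0249,-2.4392,-3.0000)
J_ω[:, 5] = z_5
entry J[2][5] = -3.0000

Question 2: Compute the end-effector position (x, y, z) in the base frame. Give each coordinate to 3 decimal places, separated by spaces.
after link 1: o_1 = (-2.1213, 2.1213, 4.0000)
after link 2: o_2 = (-4.2426, 0.0000, 4.0000)
after link 3: o_3 = (-4.3284, -2.9142, 1.8787)
after link 4: o_4 = (-2.0000, -6.2426, 2.5858)
after link 5: o_5 = (1.7247, -4.9674, 4.7071)
after link 6: o_6 = (5.8960, -1.4319, 3.2576)

5.896 -1.432 3.258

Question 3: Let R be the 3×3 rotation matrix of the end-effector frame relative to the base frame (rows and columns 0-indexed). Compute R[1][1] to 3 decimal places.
End-effector y-axis (col 1 of R) = (-0.0795,-0.7866,0.6124)
R[1][1] = -0.7866

-0.787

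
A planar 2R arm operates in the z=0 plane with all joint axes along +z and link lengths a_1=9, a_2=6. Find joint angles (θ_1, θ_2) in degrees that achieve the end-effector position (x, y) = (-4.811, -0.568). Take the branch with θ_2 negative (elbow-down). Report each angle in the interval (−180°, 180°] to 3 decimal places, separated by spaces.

-135.005 -150.001

cos θ_2 = (23.4683−9²−6²)/(2·9·6) = -0.8660; θ_2 = -150.0010° (elbow-down)
β = atan2(-0.5680,-4.8110) = -173.2667°; ψ = atan2(-2.9999,3.8038) = -38.2615°
θ_1 = β − ψ = -135.0051°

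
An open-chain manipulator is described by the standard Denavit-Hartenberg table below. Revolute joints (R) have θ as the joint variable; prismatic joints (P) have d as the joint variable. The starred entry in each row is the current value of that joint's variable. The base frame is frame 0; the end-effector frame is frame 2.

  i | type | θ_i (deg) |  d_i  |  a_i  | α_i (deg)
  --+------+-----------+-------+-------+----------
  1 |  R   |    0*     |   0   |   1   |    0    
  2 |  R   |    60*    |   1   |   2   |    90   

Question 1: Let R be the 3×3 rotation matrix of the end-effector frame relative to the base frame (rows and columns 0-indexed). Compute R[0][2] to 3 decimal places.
End-effector z-axis (col 2 of R) = (0.8660,-0.5000,0.0000)
R[0][2] = 0.8660

0.866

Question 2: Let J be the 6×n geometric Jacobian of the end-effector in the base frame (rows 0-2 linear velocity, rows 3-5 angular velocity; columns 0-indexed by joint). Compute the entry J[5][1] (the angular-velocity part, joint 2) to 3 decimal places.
1.000

axis z_1 = (0.0000,0.0000,1.0000); lever o_n−o_1 = (1.0000,1.7321,1.0000)
cross product → J_v[:, 1] = (-1.7321,1.0000,0.0000)
J_ω[:, 1] = z_1
entry J[5][1] = 1.0000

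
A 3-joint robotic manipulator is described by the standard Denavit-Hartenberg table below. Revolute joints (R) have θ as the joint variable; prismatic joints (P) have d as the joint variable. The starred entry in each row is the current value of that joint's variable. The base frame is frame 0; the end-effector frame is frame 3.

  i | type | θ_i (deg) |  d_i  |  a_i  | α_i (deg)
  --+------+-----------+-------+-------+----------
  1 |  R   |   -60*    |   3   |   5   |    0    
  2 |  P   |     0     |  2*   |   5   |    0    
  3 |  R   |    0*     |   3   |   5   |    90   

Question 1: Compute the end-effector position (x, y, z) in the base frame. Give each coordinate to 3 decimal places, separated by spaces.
after link 1: o_1 = (2.5000, -4.3301, 3.0000)
after link 2: o_2 = (5.0000, -8.6603, 5.0000)
after link 3: o_3 = (7.5000, -12.9904, 8.0000)

7.500 -12.990 8.000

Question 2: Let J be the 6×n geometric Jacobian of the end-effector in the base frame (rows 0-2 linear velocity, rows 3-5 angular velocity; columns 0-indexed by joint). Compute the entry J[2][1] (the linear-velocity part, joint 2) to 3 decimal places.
prismatic axis z_1 = (0.0000,0.0000,1.0000)
J_v[:, 1] = z_1; J_ω[:, 1] = (0,0,0)
entry J[2][1] = 1.0000

1.000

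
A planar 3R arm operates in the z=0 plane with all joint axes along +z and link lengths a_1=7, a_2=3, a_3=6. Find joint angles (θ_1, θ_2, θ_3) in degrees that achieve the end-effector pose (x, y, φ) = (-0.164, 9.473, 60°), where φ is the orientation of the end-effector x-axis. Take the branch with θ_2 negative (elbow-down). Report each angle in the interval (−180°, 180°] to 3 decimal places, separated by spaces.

149.994 -134.998 45.004

wrist centre = target − a_3·(cos φ, sin φ) = (-3.1640, 4.2768)
cos θ_2 = (28.3023−7²−3²)/(2·7·3) = -0.7071; θ_2 = -134.9984° (elbow-down)
β = atan2(4.2768,-3.1640) = 126.4939°; ψ = atan2(-2.1214,4.8787) = -23.5004°
θ_1 = β − ψ = 149.9944°
θ_3 = φ − θ_1 − θ_2 = 45.0041° (wrapped to (-180°,180°])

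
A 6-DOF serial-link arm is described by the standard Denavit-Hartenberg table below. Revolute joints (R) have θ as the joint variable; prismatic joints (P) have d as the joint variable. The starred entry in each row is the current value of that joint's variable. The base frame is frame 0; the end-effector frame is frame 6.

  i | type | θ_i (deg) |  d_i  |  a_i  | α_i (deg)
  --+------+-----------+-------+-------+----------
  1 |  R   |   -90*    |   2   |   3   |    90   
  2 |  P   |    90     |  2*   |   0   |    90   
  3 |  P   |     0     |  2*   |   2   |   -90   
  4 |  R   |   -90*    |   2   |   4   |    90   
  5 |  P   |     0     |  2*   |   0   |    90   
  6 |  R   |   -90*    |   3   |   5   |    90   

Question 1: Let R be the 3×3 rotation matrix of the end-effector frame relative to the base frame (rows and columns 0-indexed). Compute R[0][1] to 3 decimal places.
End-effector y-axis (col 1 of R) = (1.0000,-0.0000,-0.0000)
R[0][1] = 1.0000

1.000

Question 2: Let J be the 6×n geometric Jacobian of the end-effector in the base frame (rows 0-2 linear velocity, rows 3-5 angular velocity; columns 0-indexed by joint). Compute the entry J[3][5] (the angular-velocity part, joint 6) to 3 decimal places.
1.000

axis z_5 = (1.0000,0.0000,-0.0000); lever o_n−o_5 = (3.0000,0.0000,5.0000)
cross product → J_v[:, 5] = (0.0000,-5.0000,-0.0000)
J_ω[:, 5] = z_5
entry J[3][5] = 1.0000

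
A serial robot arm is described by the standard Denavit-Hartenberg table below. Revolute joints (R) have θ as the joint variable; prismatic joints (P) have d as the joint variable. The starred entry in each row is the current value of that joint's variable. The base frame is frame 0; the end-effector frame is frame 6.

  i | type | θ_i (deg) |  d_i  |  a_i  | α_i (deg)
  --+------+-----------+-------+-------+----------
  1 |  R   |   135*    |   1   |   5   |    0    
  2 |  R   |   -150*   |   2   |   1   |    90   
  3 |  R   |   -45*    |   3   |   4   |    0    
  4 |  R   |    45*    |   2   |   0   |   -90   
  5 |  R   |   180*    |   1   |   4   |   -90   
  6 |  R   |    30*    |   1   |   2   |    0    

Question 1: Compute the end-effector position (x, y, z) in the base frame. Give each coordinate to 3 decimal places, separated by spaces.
after link 1: o_1 = (-3.5355, 3.5355, 1.0000)
after link 2: o_2 = (-2.5696, 3.2767, 3.0000)
after link 3: o_3 = (-0.6140, -0.3531, 0.1716)
after link 4: o_4 = (-1.1317, -2.2850, 0.1716)
after link 5: o_5 = (-4.9954, -1.2497, 1.1716)
after link 6: o_6 = (-6.9272, -1.7673, 0.1716)

-6.927 -1.767 0.172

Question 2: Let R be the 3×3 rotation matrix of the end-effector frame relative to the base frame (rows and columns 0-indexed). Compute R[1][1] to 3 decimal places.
-0.129

End-effector y-axis (col 1 of R) = (0.4830,-0.1294,-0.8660)
R[1][1] = -0.1294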